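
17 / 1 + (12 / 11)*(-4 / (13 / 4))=2239 / 143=15.66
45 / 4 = 11.25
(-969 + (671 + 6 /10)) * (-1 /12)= 24.78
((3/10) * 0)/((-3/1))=0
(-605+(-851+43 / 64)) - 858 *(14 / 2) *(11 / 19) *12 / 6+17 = -10205455 / 1216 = -8392.64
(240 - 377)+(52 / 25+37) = -2448 / 25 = -97.92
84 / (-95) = -84 / 95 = -0.88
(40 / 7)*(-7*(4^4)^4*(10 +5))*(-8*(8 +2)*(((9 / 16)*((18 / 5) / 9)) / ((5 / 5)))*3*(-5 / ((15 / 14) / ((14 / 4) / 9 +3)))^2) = 313238836844953600 / 9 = 34804315204994844.44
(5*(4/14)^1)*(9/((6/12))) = 180/7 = 25.71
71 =71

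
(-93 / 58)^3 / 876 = -268119 / 56972704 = -0.00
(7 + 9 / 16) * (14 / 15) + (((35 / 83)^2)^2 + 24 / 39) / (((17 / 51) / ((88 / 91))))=60199139374561 / 6737183249160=8.94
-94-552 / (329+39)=-191 / 2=-95.50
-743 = -743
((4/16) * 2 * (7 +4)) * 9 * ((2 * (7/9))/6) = 77/6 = 12.83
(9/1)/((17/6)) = 3.18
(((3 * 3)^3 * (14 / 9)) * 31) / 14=2511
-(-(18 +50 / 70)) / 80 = 131 / 560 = 0.23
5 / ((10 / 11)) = 11 / 2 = 5.50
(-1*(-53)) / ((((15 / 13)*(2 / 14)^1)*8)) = 4823 / 120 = 40.19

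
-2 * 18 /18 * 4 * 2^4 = -128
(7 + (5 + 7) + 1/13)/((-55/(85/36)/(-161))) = 169694/1287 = 131.85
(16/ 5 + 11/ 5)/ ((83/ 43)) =1161/ 415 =2.80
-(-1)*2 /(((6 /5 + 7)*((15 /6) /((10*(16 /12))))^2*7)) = 2560 /2583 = 0.99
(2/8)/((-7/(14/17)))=-1/34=-0.03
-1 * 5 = -5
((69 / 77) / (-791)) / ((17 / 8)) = -552 / 1035419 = -0.00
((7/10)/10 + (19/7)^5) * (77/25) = 2725003039/6002500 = 453.98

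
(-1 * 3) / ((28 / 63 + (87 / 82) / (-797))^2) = -15.28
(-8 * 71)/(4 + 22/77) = -1988/15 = -132.53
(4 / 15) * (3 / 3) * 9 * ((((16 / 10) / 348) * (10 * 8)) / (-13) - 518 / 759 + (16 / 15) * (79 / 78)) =6345016 / 7153575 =0.89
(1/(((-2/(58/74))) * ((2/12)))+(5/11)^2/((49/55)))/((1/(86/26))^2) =-78153532/3370367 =-23.19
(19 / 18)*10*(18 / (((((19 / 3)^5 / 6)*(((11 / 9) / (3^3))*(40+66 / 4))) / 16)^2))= 1285368201584640 / 498568304765746171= 0.00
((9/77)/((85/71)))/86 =639/562870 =0.00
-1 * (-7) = 7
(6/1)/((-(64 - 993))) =6/929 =0.01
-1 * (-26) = 26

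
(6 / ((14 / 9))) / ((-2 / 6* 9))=-9 / 7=-1.29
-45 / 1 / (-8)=45 / 8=5.62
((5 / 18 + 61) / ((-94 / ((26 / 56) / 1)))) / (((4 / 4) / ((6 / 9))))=-14339 / 71064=-0.20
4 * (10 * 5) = 200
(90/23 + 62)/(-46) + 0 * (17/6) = -758/529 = -1.43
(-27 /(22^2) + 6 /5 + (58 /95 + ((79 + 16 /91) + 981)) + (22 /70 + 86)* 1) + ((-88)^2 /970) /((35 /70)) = 472513382661 /405865460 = 1164.21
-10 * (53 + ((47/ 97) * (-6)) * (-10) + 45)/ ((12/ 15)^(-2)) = -394432/ 485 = -813.26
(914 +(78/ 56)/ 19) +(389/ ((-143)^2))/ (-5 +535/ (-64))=23551738513/ 25765740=914.07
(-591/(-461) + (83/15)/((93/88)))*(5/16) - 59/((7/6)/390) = -284084885117/14405328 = -19720.82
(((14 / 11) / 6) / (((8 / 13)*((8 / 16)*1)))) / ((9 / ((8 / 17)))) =182 / 5049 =0.04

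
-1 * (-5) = 5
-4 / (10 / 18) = -36 / 5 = -7.20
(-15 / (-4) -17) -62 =-301 / 4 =-75.25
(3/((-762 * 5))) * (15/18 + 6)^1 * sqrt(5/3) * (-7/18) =287 * sqrt(15)/411480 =0.00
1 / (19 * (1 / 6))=0.32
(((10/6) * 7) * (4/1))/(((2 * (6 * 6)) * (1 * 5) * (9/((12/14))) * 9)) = 1/729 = 0.00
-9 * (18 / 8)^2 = -729 / 16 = -45.56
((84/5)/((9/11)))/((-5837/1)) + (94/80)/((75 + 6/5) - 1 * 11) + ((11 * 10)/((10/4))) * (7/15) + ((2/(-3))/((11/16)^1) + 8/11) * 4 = 49175938319/2511777840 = 19.58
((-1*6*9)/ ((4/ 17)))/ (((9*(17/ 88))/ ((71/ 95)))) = -9372/ 95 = -98.65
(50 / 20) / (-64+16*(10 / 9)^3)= -3645 / 61312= -0.06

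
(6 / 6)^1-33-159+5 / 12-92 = -3391 / 12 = -282.58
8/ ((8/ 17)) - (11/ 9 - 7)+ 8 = 277/ 9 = 30.78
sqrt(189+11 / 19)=sqrt(68438) / 19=13.77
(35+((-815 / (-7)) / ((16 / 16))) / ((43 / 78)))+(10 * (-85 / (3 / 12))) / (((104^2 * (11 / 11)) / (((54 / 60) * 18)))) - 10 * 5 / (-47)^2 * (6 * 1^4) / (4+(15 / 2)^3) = 738438074172425 / 3062746389976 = 241.10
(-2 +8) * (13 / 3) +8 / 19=502 / 19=26.42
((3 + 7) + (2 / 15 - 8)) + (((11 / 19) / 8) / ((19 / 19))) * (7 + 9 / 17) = 12976 / 4845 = 2.68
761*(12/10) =4566/5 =913.20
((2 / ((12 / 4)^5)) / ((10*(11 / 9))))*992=992 / 1485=0.67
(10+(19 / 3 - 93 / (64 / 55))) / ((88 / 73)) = -891257 / 16896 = -52.75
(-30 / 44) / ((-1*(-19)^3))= -15 / 150898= -0.00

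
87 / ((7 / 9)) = 783 / 7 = 111.86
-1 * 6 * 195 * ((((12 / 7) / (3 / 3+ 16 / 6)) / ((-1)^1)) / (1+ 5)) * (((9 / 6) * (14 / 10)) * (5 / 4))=5265 / 22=239.32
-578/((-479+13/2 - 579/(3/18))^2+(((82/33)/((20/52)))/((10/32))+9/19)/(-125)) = -4530075000/122067981558419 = -0.00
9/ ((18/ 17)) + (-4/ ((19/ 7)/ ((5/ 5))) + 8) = 571/ 38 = 15.03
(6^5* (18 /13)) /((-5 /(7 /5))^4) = 336063168 /5078125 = 66.18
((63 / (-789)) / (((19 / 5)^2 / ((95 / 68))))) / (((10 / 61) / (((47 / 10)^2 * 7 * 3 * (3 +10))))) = -772516017 / 2718368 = -284.18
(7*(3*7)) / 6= 49 / 2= 24.50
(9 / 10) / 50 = 9 / 500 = 0.02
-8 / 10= -4 / 5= -0.80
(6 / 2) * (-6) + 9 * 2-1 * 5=-5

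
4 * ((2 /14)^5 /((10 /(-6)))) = -12 /84035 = -0.00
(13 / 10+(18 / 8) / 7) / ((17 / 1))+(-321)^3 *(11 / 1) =-865933894753 / 2380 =-363837770.90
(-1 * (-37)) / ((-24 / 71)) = -2627 / 24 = -109.46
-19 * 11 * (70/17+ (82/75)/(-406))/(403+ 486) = -222596077/230095425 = -0.97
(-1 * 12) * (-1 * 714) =8568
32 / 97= 0.33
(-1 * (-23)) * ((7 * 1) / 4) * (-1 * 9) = -1449 / 4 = -362.25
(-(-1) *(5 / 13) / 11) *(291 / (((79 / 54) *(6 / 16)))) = 209520 / 11297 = 18.55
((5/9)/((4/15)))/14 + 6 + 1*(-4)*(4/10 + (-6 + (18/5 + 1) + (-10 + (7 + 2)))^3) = 1256741/21000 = 59.84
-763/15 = -50.87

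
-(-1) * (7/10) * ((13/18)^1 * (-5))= -2.53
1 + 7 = 8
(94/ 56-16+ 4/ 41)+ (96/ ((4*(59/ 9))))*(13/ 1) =2260173/ 67732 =33.37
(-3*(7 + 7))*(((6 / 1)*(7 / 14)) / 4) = -63 / 2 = -31.50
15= 15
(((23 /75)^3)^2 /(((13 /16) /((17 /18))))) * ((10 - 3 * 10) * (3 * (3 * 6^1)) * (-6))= 322126094464 /51416015625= 6.27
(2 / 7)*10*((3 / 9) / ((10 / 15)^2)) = 15 / 7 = 2.14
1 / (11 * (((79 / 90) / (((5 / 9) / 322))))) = 25 / 139909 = 0.00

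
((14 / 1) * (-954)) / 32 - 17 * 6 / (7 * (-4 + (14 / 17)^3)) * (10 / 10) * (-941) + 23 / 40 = -4401.05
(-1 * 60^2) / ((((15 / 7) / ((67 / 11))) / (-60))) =6753600 / 11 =613963.64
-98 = -98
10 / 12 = 5 / 6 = 0.83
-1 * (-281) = 281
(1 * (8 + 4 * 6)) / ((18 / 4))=64 / 9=7.11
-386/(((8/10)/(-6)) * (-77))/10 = -579/154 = -3.76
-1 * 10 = -10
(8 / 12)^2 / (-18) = -0.02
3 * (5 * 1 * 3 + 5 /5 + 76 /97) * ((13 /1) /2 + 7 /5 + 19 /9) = 733414 /1455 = 504.06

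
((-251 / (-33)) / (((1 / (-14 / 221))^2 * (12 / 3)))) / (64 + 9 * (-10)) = -12299 / 41905578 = -0.00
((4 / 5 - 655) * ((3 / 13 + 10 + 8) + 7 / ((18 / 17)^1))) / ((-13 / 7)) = 133100261 / 15210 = 8750.84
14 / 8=7 / 4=1.75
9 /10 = 0.90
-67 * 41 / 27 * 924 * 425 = -359582300 / 9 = -39953588.89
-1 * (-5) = 5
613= 613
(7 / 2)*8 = 28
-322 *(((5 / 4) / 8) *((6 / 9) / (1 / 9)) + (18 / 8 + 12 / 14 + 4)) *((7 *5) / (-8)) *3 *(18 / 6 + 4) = 15231405 / 64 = 237990.70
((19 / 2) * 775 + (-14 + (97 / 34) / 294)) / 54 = 73455703 / 539784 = 136.08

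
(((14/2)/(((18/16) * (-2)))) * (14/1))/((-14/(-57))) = -532/3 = -177.33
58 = 58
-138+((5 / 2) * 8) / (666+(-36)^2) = -135368 / 981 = -137.99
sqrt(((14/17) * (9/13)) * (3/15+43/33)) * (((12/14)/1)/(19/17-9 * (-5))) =3 * sqrt(7912905)/490490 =0.02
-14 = -14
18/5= 3.60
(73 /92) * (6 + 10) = 292 /23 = 12.70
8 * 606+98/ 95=460658/ 95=4849.03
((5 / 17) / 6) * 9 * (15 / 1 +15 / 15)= 120 / 17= 7.06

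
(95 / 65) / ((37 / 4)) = 76 / 481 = 0.16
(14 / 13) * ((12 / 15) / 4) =14 / 65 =0.22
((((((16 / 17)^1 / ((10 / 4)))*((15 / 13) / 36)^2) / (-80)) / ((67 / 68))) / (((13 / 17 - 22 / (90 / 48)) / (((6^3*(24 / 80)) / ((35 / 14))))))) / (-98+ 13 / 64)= -117504 / 991126138145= -0.00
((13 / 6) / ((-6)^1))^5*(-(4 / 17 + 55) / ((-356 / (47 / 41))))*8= -0.01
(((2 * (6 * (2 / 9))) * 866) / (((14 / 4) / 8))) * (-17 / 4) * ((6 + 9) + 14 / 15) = -112593856 / 315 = -357440.81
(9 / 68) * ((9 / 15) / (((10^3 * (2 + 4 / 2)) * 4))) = 27 / 5440000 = 0.00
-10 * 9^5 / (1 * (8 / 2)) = -295245 / 2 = -147622.50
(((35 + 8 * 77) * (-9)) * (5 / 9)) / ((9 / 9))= -3255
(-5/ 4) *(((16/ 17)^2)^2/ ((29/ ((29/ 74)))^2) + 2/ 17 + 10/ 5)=-302685845/ 114340249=-2.65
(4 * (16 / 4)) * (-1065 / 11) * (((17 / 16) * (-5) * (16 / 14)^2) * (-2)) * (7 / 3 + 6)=-96560000 / 539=-179146.57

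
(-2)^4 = 16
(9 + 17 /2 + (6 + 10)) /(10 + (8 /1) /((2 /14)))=0.51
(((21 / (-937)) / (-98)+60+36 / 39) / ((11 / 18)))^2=8743270114757025 / 879725815969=9938.63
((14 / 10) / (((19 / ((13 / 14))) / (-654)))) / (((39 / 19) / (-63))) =6867 / 5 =1373.40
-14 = -14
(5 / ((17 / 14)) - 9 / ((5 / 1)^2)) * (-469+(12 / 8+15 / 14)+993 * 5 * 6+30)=13125743 / 119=110300.36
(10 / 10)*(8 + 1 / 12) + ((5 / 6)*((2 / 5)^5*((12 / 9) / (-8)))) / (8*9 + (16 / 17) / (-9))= 83359171 / 10312500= 8.08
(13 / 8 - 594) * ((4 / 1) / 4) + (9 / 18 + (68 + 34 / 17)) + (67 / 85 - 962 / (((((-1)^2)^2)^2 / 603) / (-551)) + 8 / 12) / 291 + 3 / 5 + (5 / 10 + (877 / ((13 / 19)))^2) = 274969943244913 / 100325160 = 2740787.49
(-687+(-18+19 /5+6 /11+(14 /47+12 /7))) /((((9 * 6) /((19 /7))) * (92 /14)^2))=-40032791 /49228740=-0.81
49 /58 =0.84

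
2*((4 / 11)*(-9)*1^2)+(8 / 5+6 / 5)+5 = 69 / 55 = 1.25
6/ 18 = 1/ 3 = 0.33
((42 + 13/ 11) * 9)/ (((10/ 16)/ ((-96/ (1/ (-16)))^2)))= 16137584640/ 11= 1467053149.09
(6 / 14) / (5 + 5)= 3 / 70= 0.04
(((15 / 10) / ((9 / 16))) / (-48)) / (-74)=1 / 1332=0.00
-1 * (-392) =392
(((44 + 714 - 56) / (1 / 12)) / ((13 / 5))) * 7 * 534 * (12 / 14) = 10380960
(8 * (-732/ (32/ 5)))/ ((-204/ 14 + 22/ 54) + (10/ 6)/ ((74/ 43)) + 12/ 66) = 140769090/ 2002111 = 70.31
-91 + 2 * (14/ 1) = -63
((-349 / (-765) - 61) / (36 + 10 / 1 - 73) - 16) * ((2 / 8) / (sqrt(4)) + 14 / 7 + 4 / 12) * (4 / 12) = -4191419 / 371790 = -11.27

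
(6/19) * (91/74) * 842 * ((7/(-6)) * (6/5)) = -1609062/3515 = -457.77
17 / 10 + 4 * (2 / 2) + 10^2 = 1057 / 10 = 105.70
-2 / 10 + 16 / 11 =69 / 55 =1.25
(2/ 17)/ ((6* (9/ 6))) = 2/ 153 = 0.01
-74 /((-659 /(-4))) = -296 /659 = -0.45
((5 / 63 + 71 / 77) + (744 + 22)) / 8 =95.88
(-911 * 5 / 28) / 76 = -4555 / 2128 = -2.14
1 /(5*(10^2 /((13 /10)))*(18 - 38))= -13 /100000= -0.00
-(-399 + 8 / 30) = 5981 / 15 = 398.73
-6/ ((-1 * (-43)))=-6/ 43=-0.14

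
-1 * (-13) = 13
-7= -7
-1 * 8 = -8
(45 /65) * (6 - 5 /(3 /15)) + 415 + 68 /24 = 31565 /78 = 404.68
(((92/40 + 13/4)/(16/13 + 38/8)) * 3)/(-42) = -1443/21770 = -0.07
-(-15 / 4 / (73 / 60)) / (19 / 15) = 3375 / 1387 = 2.43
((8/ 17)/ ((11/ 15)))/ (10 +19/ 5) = 0.05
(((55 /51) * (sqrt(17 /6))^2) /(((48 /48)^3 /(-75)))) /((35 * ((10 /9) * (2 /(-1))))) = 165 /56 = 2.95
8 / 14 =4 / 7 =0.57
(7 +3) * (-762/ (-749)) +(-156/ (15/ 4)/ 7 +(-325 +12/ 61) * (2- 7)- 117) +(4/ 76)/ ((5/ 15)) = 6560185371/ 4340455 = 1511.40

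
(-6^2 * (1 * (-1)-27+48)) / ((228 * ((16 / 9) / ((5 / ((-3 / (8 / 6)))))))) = 3.95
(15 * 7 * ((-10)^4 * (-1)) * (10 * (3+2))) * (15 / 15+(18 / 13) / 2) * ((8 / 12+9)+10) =-22715000000 / 13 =-1747307692.31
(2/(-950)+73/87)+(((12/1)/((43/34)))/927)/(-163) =24968137676/29833633275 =0.84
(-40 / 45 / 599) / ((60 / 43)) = -86 / 80865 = -0.00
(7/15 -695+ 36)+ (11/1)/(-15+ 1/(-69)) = -10244993/15540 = -659.27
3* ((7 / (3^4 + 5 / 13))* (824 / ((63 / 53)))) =283868 / 1587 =178.87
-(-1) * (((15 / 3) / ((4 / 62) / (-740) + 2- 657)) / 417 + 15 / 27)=5221259395 / 9398576601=0.56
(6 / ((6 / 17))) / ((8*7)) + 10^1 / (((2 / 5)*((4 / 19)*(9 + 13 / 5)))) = 8559 / 812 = 10.54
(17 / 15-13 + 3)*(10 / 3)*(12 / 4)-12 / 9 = -90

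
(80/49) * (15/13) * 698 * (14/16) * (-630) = -9423000/13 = -724846.15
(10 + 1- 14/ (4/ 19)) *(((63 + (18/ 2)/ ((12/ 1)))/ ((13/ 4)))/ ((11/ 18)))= -1781.43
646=646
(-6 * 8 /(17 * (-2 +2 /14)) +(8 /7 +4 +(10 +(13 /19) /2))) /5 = 199935 /58786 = 3.40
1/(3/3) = 1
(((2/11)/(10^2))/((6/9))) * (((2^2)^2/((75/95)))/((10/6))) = 228/6875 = 0.03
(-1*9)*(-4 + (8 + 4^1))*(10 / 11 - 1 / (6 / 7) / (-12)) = -797 / 11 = -72.45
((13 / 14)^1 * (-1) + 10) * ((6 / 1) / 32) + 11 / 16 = 535 / 224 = 2.39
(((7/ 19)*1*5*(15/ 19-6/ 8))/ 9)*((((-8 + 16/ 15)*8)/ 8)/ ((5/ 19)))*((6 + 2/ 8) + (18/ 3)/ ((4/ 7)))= -6097/ 1710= -3.57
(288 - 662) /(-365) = 374 /365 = 1.02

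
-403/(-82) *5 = 2015/82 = 24.57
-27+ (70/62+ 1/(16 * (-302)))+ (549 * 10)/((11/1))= 779729835/1647712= 473.22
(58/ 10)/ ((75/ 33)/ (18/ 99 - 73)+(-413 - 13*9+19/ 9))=-23229/ 2114320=-0.01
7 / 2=3.50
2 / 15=0.13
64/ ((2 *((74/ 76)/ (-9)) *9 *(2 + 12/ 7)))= -4256/ 481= -8.85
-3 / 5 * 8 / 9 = -8 / 15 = -0.53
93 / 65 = 1.43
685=685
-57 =-57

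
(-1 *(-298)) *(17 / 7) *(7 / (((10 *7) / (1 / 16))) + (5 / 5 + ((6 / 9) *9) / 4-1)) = 610453 / 560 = 1090.09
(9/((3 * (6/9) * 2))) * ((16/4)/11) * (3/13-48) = -39.08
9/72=1/8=0.12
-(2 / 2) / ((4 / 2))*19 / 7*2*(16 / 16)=-19 / 7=-2.71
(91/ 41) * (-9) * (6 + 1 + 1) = -6552/ 41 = -159.80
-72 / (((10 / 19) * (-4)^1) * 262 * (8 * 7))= 171 / 73360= 0.00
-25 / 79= -0.32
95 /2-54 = -13 /2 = -6.50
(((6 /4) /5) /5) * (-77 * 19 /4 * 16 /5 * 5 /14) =-627 /25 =-25.08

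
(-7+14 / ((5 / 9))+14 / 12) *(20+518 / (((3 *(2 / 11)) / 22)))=18225389 / 45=405008.64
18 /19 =0.95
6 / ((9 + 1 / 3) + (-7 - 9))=-9 / 10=-0.90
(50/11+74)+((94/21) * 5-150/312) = 1206553/12012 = 100.45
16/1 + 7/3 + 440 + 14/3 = 463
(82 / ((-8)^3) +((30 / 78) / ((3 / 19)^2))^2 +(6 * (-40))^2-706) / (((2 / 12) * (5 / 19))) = 3804026412493 / 2920320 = 1302606.02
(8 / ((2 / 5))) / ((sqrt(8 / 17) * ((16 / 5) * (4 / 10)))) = 125 * sqrt(34) / 32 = 22.78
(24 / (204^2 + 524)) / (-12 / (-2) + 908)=3 / 4814495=0.00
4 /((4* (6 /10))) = 5 /3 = 1.67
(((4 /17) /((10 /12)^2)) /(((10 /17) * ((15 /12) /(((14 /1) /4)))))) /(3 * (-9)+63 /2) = 224 /625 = 0.36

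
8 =8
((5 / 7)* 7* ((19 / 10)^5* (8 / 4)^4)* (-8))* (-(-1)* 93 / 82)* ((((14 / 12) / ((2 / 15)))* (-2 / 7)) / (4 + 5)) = 76759069 / 15375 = 4992.46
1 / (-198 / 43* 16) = -43 / 3168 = -0.01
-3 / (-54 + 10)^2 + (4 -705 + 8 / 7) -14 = -9674213 / 13552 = -713.86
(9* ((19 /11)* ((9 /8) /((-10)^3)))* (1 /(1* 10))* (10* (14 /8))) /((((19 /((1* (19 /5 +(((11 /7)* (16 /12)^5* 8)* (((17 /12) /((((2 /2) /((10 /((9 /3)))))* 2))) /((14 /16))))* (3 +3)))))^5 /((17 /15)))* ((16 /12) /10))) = -1466243078496581872843206638636598731173483 /29408445413068946637132858600000000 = -49857891.43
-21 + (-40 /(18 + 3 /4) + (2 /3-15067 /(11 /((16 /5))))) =-726923 /165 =-4405.59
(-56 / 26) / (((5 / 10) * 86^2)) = -14 / 24037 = -0.00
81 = 81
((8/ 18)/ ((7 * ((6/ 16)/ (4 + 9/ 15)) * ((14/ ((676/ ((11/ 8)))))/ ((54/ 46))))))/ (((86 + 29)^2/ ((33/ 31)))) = 0.00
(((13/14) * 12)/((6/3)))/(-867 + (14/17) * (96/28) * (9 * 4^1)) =-221/30359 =-0.01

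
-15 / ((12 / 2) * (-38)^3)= 5 / 109744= 0.00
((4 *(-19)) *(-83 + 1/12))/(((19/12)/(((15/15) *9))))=35820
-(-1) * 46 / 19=46 / 19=2.42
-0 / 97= 0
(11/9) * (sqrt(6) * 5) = 55 * sqrt(6)/9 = 14.97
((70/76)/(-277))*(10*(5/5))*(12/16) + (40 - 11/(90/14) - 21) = 16354831/947340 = 17.26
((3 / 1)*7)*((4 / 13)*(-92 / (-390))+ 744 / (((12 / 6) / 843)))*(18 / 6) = 16694286924 / 845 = 19756552.57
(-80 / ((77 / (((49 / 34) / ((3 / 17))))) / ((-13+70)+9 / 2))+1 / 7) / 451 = -40169 / 34727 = -1.16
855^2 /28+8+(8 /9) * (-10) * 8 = 6563321 /252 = 26044.92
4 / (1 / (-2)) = -8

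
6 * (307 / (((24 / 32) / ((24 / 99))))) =19648 / 33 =595.39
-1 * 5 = -5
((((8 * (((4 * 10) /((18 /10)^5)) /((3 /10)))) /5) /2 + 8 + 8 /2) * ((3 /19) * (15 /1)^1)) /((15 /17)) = 53137988 /1121931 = 47.36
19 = 19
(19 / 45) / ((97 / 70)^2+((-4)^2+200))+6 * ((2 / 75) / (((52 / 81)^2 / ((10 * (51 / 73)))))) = 2.71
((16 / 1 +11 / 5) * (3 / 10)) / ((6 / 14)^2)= 4459 / 150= 29.73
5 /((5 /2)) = 2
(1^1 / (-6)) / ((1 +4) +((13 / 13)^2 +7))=-1 / 78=-0.01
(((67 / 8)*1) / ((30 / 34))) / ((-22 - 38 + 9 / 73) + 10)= -83147 / 436920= -0.19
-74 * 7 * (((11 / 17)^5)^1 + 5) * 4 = -15043416192 / 1419857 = -10595.02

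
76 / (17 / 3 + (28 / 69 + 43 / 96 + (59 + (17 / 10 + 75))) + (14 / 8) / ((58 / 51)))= 8110720 / 15341979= 0.53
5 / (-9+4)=-1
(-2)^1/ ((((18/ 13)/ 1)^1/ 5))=-65/ 9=-7.22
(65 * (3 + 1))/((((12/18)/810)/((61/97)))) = 19269900/97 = 198658.76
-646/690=-323/345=-0.94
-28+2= -26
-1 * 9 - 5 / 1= -14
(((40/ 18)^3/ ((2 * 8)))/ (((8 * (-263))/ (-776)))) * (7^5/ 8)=531.45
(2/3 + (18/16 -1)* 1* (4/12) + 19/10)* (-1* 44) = -3443/30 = -114.77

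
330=330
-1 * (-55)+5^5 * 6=18805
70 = 70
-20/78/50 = -1/195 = -0.01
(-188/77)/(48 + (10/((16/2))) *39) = -752/29799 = -0.03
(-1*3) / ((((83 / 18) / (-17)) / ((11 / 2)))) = 5049 / 83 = 60.83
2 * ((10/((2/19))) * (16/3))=3040/3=1013.33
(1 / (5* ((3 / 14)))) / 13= 14 / 195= 0.07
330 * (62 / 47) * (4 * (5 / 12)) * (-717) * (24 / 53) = -586792800 / 2491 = -235565.15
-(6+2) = -8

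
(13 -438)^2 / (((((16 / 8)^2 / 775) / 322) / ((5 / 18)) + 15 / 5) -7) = -6628671875 / 146792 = -45156.90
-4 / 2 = -2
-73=-73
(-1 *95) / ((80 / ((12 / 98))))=-0.15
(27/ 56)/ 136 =0.00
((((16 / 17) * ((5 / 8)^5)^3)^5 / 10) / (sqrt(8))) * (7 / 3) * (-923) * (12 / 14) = -0.00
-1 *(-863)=863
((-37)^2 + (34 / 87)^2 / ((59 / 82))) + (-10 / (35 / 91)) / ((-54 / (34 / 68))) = 3669347993 / 2679426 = 1369.45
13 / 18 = 0.72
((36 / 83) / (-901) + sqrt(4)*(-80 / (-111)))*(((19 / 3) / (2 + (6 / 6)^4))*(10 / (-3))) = -2272643960 / 224124651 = -10.14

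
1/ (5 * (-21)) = -1/ 105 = -0.01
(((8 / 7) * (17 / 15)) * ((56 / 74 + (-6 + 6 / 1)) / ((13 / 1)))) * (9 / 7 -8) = -0.51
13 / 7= 1.86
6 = 6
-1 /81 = -0.01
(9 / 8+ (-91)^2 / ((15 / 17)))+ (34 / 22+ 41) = 12446021 / 1320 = 9428.80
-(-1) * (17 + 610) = 627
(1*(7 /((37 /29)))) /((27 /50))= 10150 /999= 10.16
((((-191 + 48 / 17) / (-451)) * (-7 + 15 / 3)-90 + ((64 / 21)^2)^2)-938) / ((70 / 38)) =-26703542485918 / 52188003945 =-511.68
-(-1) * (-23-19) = -42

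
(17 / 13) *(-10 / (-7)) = 170 / 91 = 1.87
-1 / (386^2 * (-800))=1 / 119196800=0.00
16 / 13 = 1.23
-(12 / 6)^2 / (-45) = 4 / 45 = 0.09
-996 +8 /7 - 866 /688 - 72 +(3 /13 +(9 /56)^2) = -1067.86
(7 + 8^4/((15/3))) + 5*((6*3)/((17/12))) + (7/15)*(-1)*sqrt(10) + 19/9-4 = 679198/765-7*sqrt(10)/15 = 886.36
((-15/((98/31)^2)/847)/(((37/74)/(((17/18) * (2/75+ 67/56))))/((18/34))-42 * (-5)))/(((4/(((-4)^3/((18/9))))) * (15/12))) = 1795148/33369374115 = 0.00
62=62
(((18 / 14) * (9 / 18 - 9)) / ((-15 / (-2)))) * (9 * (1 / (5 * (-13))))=459 / 2275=0.20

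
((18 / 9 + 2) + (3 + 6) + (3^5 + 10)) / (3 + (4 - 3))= 133 / 2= 66.50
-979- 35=-1014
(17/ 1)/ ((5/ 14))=238/ 5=47.60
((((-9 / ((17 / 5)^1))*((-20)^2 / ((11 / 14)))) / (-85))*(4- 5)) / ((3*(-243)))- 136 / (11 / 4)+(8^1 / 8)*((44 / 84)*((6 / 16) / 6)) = -1424692189 / 28839888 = -49.40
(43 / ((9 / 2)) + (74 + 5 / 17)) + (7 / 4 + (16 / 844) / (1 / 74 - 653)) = 59347064305 / 693309708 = 85.60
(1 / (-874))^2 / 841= 1 / 642419716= 0.00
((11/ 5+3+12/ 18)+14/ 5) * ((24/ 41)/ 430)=104/ 8815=0.01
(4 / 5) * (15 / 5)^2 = 36 / 5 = 7.20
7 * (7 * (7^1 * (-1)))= -343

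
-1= -1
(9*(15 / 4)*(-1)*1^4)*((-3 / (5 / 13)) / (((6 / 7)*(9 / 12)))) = 819 / 2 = 409.50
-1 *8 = -8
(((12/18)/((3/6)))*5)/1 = 6.67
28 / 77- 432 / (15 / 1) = -1564 / 55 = -28.44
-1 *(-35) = 35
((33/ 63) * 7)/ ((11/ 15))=5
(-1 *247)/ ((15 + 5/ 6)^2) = -468/ 475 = -0.99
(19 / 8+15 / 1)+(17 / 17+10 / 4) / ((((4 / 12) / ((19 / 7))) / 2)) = 595 / 8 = 74.38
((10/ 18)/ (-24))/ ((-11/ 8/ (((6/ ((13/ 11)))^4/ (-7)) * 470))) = -150136800/ 199927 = -750.96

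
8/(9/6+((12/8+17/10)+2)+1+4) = 80/117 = 0.68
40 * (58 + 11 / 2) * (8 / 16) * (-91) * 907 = -104821990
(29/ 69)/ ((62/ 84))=406/ 713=0.57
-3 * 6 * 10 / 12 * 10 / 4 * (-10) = 375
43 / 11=3.91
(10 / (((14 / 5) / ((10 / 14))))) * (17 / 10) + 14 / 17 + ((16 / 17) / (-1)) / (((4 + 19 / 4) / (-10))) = 10389 / 1666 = 6.24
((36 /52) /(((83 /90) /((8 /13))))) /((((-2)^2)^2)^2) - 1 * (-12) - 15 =-672891 /224432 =-3.00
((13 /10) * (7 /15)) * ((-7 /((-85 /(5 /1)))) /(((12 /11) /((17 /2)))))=7007 /3600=1.95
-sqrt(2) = -1.41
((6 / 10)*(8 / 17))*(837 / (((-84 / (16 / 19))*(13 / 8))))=-1.46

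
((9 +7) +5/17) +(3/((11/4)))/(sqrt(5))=12 * sqrt(5)/55 +277/17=16.78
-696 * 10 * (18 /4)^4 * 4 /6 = -1902690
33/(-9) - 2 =-17/3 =-5.67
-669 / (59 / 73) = -48837 / 59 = -827.75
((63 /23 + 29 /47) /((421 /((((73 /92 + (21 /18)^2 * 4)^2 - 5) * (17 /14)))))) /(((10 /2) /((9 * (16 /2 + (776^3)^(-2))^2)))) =37.82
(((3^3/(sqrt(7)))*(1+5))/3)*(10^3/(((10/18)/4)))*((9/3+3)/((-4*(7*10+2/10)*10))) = -10800*sqrt(7)/91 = -314.00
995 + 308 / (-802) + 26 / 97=38698003 / 38897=994.88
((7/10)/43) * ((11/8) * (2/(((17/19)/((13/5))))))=19019/146200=0.13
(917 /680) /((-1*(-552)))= 917 /375360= 0.00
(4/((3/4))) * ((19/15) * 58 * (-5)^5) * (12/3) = -44080000/9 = -4897777.78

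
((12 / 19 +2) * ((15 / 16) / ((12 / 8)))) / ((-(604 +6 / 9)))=-0.00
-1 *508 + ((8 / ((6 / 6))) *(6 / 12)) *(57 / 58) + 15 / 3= -14473 / 29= -499.07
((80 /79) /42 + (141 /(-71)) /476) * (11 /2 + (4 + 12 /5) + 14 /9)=27628619 /102981240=0.27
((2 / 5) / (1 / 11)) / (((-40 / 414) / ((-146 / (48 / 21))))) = 1163547 / 400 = 2908.87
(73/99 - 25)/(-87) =0.28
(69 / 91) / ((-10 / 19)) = -1311 / 910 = -1.44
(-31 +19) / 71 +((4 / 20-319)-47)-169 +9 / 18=-379473 / 710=-534.47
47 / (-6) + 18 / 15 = -6.63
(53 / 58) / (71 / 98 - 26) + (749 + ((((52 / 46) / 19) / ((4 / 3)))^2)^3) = 23980236097619180072704233 / 32017882042004990214208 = 748.96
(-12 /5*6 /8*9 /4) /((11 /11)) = -81 /20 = -4.05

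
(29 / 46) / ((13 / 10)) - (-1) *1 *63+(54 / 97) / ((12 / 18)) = 64.32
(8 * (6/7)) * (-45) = -2160/7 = -308.57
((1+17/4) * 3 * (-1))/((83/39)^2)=-95823/27556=-3.48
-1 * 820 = -820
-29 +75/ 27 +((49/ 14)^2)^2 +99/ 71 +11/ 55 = 6412219/ 51120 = 125.43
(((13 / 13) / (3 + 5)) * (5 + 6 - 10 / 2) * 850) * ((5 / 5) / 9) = 425 / 6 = 70.83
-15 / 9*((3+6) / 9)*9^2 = -135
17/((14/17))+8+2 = 429/14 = 30.64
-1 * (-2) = 2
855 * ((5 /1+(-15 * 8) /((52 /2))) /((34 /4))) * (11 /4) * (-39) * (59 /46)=-5321.88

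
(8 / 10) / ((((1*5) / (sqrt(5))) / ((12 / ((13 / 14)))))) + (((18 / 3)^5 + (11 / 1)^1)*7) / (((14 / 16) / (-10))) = -622960 + 672*sqrt(5) / 325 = -622955.38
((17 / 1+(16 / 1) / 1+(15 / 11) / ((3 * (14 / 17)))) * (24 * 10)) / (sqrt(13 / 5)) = 620040 * sqrt(65) / 1001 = 4993.93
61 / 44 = 1.39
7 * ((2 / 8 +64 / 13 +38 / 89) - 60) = -1762341 / 4628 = -380.80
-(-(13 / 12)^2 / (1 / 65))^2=-120670225 / 20736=-5819.36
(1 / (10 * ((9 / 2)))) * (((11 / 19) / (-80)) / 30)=-11 / 2052000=-0.00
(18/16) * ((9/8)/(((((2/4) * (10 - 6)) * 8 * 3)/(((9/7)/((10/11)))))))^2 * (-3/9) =-264627/642252800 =-0.00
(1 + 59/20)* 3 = 237/20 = 11.85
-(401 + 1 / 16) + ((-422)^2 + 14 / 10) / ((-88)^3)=-1367454747 / 3407360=-401.32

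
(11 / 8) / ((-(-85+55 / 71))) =0.02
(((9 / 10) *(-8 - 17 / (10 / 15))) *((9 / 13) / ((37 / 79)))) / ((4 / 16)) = -428733 / 2405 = -178.27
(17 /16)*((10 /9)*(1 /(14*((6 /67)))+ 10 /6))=1955 /672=2.91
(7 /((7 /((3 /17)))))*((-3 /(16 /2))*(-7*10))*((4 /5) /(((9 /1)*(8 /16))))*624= 8736 /17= 513.88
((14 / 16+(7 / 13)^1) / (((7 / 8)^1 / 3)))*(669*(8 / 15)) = 112392 / 65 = 1729.11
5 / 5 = 1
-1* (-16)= 16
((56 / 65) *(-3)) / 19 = -168 / 1235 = -0.14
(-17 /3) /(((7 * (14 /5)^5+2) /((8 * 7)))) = -1487500 /5656527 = -0.26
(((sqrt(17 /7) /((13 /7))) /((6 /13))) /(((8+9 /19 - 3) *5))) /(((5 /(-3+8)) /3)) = 19 *sqrt(119) /1040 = 0.20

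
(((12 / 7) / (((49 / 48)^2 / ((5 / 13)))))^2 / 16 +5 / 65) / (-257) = -0.00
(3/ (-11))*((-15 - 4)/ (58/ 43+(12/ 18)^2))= 22059/ 7634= 2.89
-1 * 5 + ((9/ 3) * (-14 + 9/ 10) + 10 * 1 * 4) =-43/ 10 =-4.30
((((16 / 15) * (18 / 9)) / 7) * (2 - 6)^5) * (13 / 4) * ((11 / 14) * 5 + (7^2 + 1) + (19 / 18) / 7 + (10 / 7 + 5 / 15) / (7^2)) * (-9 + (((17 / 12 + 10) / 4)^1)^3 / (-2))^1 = 9907324069318 / 8751645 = 1132052.78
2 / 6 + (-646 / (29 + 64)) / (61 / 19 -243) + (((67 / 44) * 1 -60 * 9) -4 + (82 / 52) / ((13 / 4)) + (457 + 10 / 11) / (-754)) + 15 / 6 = -241744233443 / 447892588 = -539.74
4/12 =1/3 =0.33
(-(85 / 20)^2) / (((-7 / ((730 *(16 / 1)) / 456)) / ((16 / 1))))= 1057.49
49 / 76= 0.64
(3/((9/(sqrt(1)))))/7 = 1/21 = 0.05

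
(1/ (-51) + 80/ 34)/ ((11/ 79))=553/ 33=16.76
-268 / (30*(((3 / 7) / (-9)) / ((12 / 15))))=3752 / 25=150.08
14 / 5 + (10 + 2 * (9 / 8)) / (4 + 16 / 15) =7931 / 1520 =5.22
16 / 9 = 1.78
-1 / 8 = -0.12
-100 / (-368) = 25 / 92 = 0.27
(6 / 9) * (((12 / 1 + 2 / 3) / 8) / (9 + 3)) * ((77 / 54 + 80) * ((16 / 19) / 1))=4397 / 729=6.03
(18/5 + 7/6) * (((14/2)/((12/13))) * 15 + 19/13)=21967/40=549.18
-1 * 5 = -5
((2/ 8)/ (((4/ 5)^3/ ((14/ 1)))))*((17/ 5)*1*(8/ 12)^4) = 2975/ 648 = 4.59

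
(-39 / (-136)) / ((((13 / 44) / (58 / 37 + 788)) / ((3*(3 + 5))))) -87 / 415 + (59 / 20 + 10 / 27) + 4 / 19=9853490026913 / 535643820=18395.60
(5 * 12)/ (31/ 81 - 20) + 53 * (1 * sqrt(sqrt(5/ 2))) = -4860/ 1589 + 53 * 2^(3/ 4) * 5^(1/ 4)/ 2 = 63.59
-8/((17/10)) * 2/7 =-1.34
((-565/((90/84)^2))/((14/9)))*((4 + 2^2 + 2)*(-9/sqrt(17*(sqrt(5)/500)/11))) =342525.86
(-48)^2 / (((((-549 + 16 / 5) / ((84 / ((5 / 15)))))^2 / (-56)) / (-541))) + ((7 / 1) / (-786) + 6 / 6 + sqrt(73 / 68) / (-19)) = 87102662823098939 / 5853688626 - sqrt(1241) / 646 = 14879961.69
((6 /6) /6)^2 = 1 /36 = 0.03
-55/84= -0.65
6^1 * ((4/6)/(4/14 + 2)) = 7/4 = 1.75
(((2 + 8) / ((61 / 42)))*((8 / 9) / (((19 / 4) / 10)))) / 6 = 22400 / 10431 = 2.15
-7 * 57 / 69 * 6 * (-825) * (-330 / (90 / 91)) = -219669450 / 23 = -9550845.65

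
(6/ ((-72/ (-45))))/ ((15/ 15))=15/ 4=3.75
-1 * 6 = -6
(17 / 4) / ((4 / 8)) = 17 / 2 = 8.50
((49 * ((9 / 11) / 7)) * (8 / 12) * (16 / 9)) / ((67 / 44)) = 896 / 201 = 4.46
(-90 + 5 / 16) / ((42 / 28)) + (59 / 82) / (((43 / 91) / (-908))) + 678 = -32342993 / 42312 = -764.39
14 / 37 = 0.38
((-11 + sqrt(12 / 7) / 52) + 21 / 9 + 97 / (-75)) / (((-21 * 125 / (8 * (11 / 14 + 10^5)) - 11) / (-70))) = -19521753384 / 308094295 + 28000220 * sqrt(21) / 801045167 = -63.20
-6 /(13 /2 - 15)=12 /17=0.71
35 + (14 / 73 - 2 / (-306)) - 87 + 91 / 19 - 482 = -112262210 / 212211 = -529.01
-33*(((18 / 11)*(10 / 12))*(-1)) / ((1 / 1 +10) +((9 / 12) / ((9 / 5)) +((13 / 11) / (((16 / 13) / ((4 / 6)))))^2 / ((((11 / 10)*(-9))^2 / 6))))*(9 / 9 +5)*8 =61478144640 / 325656379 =188.78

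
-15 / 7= -2.14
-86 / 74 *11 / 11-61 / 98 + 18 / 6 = 4407 / 3626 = 1.22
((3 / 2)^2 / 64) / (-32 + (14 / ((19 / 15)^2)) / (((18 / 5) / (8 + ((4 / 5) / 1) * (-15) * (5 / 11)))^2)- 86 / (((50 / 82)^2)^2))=-1382094140625 / 25543836133256704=-0.00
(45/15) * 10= 30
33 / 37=0.89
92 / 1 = 92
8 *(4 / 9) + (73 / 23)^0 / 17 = 553 / 153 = 3.61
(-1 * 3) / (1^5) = -3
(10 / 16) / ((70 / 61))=61 / 112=0.54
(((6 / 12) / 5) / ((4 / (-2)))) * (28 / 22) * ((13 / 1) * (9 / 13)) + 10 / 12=43 / 165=0.26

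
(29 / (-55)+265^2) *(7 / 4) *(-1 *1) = -13518211 / 110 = -122892.83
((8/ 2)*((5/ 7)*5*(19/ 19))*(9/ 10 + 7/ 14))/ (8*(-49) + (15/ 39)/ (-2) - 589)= -520/ 25511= -0.02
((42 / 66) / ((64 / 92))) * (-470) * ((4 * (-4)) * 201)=15209670 / 11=1382697.27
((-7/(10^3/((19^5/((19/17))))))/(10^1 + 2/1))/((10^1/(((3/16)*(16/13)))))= -15508199/520000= -29.82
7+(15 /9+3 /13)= 347 /39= 8.90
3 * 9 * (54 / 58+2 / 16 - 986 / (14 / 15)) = -46275975 / 1624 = -28495.06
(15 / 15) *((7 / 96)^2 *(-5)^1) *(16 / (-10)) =49 / 1152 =0.04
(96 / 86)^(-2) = 1849 / 2304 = 0.80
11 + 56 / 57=11.98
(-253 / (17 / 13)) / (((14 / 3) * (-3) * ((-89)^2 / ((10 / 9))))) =16445 / 8483391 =0.00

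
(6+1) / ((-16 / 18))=-63 / 8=-7.88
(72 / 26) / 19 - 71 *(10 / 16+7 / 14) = -157545 / 1976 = -79.73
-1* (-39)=39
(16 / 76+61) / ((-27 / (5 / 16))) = -5815 / 8208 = -0.71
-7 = -7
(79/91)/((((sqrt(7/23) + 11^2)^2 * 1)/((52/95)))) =61187475/1885127597696 - 219857 * sqrt(161)/9425637988480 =0.00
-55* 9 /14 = -495 /14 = -35.36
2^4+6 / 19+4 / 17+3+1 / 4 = 25583 / 1292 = 19.80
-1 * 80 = -80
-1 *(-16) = 16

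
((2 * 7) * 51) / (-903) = -34 / 43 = -0.79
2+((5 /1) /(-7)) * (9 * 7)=-43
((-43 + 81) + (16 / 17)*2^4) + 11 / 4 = 3795 / 68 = 55.81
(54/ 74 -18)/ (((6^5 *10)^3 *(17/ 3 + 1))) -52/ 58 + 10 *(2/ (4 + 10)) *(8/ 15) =-352232405729294413/ 2615969940111360000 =-0.13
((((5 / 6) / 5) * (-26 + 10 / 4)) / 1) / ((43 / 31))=-1457 / 516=-2.82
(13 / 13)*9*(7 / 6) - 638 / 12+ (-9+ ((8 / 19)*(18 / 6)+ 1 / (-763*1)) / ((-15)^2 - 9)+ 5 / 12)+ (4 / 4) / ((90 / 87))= -787182617 / 15656760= -50.28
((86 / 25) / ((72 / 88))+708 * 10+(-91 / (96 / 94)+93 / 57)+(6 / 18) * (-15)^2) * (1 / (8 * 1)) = 483706459 / 547200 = 883.97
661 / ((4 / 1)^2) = 41.31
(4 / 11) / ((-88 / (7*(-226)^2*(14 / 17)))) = -2502724 / 2057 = -1216.69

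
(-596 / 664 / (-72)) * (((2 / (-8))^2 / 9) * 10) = 745 / 860544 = 0.00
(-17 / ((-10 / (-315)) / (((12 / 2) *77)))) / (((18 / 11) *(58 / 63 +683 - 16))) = -19049877 / 84158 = -226.36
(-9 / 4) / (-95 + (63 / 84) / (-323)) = 2907 / 122743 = 0.02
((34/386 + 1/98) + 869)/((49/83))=1364364375/926786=1472.15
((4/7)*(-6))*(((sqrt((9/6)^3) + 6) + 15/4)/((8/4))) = -117/7- 9*sqrt(6)/7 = -19.86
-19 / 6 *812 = -7714 / 3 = -2571.33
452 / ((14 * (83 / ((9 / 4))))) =1017 / 1162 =0.88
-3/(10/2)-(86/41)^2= -5.00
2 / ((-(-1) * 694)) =1 / 347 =0.00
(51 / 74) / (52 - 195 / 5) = 51 / 962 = 0.05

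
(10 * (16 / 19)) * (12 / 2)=50.53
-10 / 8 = -5 / 4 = -1.25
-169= -169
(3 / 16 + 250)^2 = 16024009 / 256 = 62593.79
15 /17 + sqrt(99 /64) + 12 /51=19 /17 + 3 *sqrt(11) /8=2.36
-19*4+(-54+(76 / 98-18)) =-7214 / 49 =-147.22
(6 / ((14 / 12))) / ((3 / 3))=36 / 7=5.14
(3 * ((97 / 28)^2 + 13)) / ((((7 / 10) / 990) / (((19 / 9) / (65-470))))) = -552.94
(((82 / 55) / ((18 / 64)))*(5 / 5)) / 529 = 2624 / 261855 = 0.01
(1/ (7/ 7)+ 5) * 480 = 2880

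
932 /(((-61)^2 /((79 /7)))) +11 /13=1243681 /338611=3.67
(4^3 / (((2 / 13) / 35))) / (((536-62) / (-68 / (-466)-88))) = -149021600 / 55221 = -2698.64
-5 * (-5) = 25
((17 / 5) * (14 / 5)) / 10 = 119 / 125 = 0.95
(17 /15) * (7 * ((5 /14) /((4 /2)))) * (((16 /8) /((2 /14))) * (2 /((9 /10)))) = 1190 /27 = 44.07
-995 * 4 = -3980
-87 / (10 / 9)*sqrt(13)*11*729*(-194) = 439192971.73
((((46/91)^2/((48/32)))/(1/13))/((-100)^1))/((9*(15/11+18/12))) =-23276/27088425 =-0.00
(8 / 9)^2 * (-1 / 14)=-32 / 567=-0.06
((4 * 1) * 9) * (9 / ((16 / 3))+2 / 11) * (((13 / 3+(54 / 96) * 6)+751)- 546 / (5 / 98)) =-669111.41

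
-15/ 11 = -1.36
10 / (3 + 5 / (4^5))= 10240 / 3077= 3.33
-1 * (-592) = 592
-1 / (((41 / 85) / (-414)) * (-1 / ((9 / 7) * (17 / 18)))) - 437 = -424534 / 287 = -1479.21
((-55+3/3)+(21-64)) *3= -291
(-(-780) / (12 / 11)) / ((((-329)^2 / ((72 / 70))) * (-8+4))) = -1287 / 757687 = -0.00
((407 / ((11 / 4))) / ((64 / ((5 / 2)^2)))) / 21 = 925 / 1344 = 0.69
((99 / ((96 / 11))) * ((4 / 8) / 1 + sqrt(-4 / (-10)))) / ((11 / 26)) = 429 / 32 + 429 * sqrt(10) / 80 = 30.36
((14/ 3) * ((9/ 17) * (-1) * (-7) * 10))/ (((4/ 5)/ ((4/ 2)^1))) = 7350/ 17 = 432.35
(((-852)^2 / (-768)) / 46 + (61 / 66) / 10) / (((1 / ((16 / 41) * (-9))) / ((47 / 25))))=350254011 / 2593250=135.06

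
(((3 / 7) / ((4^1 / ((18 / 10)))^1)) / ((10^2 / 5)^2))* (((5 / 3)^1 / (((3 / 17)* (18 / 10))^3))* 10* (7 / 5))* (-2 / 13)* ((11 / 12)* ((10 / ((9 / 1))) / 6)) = -1351075 / 147386304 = -0.01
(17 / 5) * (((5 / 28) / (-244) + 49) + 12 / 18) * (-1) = -17305201 / 102480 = -168.86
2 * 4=8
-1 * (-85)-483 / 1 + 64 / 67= -26602 / 67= -397.04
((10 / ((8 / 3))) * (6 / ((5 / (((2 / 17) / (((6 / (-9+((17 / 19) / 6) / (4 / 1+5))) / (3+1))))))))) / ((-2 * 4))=9217 / 23256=0.40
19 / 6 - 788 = -4709 / 6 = -784.83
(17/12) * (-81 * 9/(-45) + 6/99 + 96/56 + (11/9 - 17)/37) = 38246617/1538460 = 24.86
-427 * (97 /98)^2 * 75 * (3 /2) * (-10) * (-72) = -11622467250 /343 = -33884744.17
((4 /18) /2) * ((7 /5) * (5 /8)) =7 /72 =0.10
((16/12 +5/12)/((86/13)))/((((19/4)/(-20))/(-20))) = 18200/817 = 22.28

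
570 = 570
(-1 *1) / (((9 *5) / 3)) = -1 / 15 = -0.07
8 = 8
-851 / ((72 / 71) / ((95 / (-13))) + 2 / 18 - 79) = 51659955 / 4797374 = 10.77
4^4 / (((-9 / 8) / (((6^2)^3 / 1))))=-10616832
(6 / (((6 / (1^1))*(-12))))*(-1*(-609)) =-203 / 4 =-50.75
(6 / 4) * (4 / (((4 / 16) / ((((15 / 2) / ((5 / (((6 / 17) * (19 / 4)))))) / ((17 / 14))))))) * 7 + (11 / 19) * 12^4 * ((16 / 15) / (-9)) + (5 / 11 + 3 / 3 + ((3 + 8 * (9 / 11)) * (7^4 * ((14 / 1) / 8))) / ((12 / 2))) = 13556769419 / 2416040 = 5611.15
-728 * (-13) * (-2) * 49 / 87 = -927472 / 87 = -10660.60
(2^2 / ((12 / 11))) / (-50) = -11 / 150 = -0.07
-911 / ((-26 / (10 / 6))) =4555 / 78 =58.40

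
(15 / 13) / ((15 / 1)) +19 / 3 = 250 / 39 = 6.41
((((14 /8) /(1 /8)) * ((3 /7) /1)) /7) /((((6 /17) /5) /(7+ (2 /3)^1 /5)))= 1819 /21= 86.62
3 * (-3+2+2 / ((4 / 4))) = 3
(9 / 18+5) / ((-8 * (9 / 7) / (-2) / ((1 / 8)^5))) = 77 / 2359296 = 0.00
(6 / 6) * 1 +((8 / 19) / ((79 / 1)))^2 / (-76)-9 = -342456168 / 42807019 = -8.00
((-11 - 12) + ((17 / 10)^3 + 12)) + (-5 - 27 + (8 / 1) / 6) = -110261 / 3000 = -36.75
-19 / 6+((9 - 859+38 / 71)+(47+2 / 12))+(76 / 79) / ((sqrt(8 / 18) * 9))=-13550858 / 16827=-805.30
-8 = -8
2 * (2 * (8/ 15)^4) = 16384/ 50625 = 0.32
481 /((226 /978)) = 235209 /113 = 2081.50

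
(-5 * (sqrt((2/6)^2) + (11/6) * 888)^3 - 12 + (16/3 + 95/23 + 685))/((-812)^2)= -13405762800565/409452624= -32740.69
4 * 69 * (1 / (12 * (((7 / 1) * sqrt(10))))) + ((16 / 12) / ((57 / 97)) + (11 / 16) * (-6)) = -0.82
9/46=0.20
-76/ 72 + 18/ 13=77/ 234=0.33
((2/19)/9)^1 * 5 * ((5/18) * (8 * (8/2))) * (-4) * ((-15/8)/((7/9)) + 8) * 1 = -11.62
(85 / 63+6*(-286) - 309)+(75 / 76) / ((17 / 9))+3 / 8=-329288063 / 162792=-2022.75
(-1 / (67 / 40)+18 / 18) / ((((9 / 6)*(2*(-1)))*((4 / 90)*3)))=-135 / 134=-1.01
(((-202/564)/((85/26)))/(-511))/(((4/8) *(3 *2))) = 0.00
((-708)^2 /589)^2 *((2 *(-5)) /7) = -2512655976960 /2428447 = -1034676.06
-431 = -431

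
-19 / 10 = -1.90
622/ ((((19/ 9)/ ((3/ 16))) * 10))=8397/ 1520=5.52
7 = 7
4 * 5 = 20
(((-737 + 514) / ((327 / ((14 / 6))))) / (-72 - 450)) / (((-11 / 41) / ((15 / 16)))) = -0.01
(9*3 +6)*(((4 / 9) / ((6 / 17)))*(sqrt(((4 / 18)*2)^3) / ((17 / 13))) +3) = 26345 / 243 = 108.42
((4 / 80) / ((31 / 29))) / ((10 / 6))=87 / 3100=0.03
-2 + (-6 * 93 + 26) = -534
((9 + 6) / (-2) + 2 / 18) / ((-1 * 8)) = 133 / 144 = 0.92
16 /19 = 0.84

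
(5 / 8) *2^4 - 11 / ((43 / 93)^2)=-76649 / 1849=-41.45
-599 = -599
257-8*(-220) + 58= 2075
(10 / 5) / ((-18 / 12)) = -4 / 3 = -1.33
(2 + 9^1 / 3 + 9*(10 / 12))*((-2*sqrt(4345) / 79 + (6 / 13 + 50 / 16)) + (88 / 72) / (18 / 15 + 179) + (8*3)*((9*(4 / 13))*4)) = 3347.13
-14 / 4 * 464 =-1624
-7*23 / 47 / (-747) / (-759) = -7 / 1158597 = -0.00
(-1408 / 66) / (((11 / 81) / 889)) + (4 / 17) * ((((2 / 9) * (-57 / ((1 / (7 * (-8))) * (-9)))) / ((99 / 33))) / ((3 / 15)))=-2115804544 / 15147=-139684.73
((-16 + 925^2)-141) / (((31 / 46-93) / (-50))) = 463286.18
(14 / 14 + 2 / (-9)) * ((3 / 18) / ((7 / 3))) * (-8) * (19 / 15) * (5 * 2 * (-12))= 608 / 9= 67.56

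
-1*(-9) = 9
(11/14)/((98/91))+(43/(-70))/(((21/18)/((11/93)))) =20273/30380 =0.67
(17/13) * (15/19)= 255/247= 1.03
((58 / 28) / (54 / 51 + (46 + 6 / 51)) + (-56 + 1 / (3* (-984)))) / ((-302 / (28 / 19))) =463669757 / 1698092244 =0.27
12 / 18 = 0.67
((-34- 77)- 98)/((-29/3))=627/29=21.62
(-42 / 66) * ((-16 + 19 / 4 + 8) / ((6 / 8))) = 91 / 33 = 2.76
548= 548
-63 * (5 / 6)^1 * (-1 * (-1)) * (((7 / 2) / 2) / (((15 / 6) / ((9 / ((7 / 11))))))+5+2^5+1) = -10059 / 4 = -2514.75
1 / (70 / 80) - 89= -615 / 7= -87.86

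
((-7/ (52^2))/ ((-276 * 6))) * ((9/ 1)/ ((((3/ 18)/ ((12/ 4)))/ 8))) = 63/ 31096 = 0.00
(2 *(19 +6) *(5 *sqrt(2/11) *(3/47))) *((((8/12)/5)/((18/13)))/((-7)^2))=650 *sqrt(22)/227997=0.01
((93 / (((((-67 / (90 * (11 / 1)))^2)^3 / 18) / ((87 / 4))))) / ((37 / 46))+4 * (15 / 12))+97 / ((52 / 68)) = 20498735262506883961393642 / 43510481823289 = 471121771203.53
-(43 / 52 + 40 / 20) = -147 / 52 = -2.83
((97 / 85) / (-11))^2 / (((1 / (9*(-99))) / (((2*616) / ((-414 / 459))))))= 128037672 / 9775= 13098.48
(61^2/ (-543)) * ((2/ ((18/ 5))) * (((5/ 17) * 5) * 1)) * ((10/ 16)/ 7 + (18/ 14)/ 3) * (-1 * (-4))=-13488625/ 1163106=-11.60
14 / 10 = 7 / 5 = 1.40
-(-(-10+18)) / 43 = 8 / 43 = 0.19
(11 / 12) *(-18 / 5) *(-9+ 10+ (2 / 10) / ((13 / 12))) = -2541 / 650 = -3.91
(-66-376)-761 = -1203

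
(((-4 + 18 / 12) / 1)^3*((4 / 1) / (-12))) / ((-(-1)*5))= 25 / 24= 1.04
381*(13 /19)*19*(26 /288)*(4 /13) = 1651 /12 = 137.58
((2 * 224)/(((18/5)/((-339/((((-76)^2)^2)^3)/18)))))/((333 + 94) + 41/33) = -43505/295181586715049339406778368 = -0.00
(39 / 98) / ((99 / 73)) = 949 / 3234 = 0.29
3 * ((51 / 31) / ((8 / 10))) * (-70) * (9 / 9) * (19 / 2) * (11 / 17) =-329175 / 124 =-2654.64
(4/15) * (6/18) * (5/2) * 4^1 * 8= 64/9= 7.11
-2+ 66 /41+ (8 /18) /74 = -5246 /13653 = -0.38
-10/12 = -5/6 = -0.83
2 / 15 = 0.13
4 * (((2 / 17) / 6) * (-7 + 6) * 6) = -8 / 17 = -0.47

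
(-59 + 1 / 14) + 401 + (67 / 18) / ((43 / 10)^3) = 3427300207 / 10017882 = 342.12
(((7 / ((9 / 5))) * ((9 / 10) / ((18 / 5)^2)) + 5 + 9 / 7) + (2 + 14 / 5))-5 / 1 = 144149 / 22680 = 6.36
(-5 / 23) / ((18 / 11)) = -0.13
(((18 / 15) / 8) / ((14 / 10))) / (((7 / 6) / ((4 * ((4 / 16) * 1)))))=9 / 98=0.09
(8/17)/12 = 2/51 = 0.04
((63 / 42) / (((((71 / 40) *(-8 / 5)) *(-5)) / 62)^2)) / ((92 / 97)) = 6991275 / 231886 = 30.15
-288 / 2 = -144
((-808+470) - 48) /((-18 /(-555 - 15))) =-36670 /3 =-12223.33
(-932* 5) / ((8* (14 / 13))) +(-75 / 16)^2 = -929905 / 1792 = -518.92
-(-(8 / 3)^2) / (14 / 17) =544 / 63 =8.63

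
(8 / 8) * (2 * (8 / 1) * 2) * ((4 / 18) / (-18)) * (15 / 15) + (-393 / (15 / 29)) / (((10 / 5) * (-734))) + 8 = 4829159 / 594540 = 8.12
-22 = -22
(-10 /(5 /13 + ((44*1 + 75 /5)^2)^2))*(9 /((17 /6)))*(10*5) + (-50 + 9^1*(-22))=-110688115628 /446322811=-248.00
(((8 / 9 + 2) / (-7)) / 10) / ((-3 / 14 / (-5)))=-26 / 27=-0.96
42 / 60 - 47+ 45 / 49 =-22237 / 490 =-45.38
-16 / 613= -0.03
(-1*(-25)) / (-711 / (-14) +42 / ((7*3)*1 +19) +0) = 3500 / 7257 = 0.48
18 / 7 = 2.57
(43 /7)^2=37.73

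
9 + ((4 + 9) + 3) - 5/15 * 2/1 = 73/3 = 24.33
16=16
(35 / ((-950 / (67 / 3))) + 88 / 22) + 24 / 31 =3.95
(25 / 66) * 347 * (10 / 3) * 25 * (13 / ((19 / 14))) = 197356250 / 1881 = 104920.92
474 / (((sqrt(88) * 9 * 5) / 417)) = 10981 * sqrt(22) / 110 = 468.23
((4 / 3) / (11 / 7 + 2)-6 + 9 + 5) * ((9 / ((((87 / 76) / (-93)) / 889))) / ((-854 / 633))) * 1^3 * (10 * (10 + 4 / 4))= 3925150385904 / 8845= 443770535.43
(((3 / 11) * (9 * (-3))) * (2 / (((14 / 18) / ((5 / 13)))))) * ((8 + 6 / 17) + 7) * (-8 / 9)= 1691280 / 17017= 99.39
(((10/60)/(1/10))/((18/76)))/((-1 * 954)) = -95/12879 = -0.01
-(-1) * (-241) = -241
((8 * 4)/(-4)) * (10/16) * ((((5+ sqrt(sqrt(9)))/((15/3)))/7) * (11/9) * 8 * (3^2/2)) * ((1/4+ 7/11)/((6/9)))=-585/14-117 * sqrt(3)/14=-56.26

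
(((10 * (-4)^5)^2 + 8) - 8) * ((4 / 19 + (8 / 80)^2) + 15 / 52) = 13182697472 / 247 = 53371244.83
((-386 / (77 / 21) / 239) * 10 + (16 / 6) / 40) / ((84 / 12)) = -171071 / 276045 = -0.62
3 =3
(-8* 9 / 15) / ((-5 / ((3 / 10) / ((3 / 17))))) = 204 / 125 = 1.63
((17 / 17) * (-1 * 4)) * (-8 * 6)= 192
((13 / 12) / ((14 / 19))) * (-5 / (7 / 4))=-1235 / 294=-4.20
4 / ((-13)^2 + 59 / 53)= 53 / 2254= 0.02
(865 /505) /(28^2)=173 /79184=0.00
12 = 12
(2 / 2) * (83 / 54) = 83 / 54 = 1.54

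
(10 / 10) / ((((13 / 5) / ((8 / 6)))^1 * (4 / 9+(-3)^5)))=-60 / 28379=-0.00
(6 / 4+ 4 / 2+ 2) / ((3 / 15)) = 55 / 2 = 27.50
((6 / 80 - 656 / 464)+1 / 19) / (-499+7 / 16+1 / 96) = 30924 / 11987005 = 0.00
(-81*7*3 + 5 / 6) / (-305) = 10201 / 1830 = 5.57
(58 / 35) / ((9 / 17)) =986 / 315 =3.13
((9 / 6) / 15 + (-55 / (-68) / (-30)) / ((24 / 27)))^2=143641 / 29593600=0.00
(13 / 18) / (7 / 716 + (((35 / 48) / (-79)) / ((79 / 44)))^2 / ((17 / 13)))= 12326610034232 / 167207066579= 73.72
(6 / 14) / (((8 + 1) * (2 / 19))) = 19 / 42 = 0.45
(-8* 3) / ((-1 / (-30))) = -720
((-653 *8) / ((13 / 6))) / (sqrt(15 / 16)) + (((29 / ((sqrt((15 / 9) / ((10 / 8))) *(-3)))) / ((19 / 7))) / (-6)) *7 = -2486.55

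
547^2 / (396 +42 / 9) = 897627 / 1202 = 746.78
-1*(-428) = 428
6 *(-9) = -54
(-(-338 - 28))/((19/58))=1117.26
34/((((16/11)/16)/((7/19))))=2618/19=137.79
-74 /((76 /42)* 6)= -259 /38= -6.82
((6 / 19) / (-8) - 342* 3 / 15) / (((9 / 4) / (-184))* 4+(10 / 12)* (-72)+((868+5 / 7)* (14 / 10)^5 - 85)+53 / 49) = -36637361250 / 2424051512849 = -0.02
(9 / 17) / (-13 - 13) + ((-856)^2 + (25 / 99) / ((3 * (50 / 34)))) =96189190505 / 131274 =732736.04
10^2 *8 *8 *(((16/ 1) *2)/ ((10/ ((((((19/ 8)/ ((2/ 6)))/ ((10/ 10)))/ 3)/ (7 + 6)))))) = 48640/ 13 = 3741.54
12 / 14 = 6 / 7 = 0.86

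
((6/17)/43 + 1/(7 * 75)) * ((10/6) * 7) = 3881/32895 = 0.12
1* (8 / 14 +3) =25 / 7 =3.57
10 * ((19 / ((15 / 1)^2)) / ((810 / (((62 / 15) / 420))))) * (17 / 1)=10013 / 57408750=0.00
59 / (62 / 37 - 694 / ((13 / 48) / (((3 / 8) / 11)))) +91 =40941589 / 453338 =90.31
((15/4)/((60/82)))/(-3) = -41/24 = -1.71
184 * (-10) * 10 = -18400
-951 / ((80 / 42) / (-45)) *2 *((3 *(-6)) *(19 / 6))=-10245123 / 4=-2561280.75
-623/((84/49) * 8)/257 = -0.18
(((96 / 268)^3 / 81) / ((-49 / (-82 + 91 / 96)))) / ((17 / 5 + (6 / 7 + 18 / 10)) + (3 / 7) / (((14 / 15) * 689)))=857777440 / 5536022130459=0.00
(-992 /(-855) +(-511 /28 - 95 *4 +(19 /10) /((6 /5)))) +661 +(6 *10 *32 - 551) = 1397492 /855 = 1634.49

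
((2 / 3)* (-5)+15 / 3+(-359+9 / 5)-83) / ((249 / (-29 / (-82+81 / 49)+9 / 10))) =-163275827 / 73523475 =-2.22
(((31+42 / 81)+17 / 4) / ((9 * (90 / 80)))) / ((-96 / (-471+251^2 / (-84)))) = 396208595 / 8817984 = 44.93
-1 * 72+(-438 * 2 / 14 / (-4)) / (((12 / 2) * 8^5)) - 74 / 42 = -203030309 / 2752512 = -73.76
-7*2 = -14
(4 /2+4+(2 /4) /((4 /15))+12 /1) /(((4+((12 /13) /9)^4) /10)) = 49.69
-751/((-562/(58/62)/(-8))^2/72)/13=-0.74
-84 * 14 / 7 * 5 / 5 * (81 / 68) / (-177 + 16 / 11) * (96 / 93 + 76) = 89363736 / 1017637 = 87.81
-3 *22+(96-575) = -545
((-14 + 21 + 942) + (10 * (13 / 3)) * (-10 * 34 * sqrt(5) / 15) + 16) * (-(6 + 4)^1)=-9650 + 88400 * sqrt(5) / 9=12313.16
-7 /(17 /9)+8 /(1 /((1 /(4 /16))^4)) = 34753 /17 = 2044.29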